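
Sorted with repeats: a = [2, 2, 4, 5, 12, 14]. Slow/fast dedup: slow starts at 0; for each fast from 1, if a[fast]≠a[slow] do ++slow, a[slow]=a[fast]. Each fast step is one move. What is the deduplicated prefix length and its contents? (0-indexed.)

length 5; prefix = [2, 4, 5, 12, 14]

slow=0 fast=1: a[fast]=2=a[slow] dup, fast++
slow=0 fast=2: a[fast]=4≠a[slow]=2 write a[1]=4, slow++,fast++
slow=1 fast=3: a[fast]=5≠a[slow]=4 write a[2]=5, slow++,fast++
slow=2 fast=4: a[fast]=12≠a[slow]=5 write a[3]=12, slow++,fast++
slow=3 fast=5: a[fast]=14≠a[slow]=12 write a[4]=14, slow++,fast++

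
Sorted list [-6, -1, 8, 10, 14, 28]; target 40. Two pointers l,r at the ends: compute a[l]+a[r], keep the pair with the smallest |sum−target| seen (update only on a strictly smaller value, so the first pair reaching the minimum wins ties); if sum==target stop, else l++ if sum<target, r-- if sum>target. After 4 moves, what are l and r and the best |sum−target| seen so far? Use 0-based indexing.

l=4, r=5, best |Δ|=2

[0,5] -6+28=22 d=18 * → l++
[1,5] -1+28=27 d=13 * → l++
[2,5] 8+28=36 d=4 * → l++
[3,5] 10+28=38 d=2 * → l++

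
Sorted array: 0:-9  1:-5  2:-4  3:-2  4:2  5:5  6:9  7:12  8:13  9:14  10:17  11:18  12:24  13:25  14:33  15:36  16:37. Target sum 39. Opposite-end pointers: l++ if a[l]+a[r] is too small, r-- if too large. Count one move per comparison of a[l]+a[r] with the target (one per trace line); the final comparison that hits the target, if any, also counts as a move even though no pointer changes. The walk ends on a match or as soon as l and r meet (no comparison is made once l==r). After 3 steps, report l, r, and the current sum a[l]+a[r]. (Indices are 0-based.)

[0,16] -9+37=28 <39 → l++
[1,16] -5+37=32 <39 → l++
[2,16] -4+37=33 <39 → l++

l=3, r=16, sum=35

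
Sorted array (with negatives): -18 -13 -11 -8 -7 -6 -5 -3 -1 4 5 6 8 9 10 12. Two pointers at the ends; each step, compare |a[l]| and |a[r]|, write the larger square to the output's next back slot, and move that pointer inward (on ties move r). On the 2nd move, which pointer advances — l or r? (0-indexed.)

[0,15] |-18|>|12| out[15]=324 → l++
[1,15] |-13|>|12| out[14]=169 → l++

l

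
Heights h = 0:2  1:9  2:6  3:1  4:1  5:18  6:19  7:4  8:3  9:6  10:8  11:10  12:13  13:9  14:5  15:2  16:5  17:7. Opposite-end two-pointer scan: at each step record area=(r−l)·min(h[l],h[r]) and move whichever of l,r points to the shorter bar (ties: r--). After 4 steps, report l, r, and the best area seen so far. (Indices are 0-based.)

l=0 r=17: min(2,7)*17=34 best=34 *, l++
l=1 r=17: min(9,7)*16=112 best=112 *, r--
l=1 r=16: min(9,5)*15=75 best=112, r--
l=1 r=15: min(9,2)*14=28 best=112, r--

l=1, r=14, best area=112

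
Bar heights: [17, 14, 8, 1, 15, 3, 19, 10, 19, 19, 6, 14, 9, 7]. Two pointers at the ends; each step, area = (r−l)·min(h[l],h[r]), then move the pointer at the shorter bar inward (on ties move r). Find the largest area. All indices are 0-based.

l=0 r=13: min(17,7)*13=91 best=91 *, r--
l=0 r=12: min(17,9)*12=108 best=108 *, r--
l=0 r=11: min(17,14)*11=154 best=154 *, r--
l=0 r=10: min(17,6)*10=60 best=154, r--
l=0 r=9: min(17,19)*9=153 best=154, l++
l=1 r=9: min(14,19)*8=112 best=154, l++
l=2 r=9: min(8,19)*7=56 best=154, l++
l=3 r=9: min(1,19)*6=6 best=154, l++
l=4 r=9: min(15,19)*5=75 best=154, l++
l=5 r=9: min(3,19)*4=12 best=154, l++
l=6 r=9: min(19,19)*3=57 best=154, r--
l=6 r=8: min(19,19)*2=38 best=154, r--
l=6 r=7: min(19,10)*1=10 best=154, r--

max area = 154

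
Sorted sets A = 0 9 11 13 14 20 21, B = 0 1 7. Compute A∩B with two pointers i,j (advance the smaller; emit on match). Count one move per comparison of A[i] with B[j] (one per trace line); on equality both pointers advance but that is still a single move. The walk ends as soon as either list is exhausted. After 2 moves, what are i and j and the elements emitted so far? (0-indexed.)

i=1, j=2, emitted=[0]

i=0 j=0: 0==0 emit, i++,j++
i=1 j=1: 9>1, j++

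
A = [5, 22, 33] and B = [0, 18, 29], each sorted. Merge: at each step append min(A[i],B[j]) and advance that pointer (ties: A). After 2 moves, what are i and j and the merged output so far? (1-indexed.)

i=2, j=2, merged so far=[0, 5]

i=1 j=1: A[i]=5>B[j]=0 take 0, j++
i=1 j=2: A[i]=5<=B[j]=18 take 5, i++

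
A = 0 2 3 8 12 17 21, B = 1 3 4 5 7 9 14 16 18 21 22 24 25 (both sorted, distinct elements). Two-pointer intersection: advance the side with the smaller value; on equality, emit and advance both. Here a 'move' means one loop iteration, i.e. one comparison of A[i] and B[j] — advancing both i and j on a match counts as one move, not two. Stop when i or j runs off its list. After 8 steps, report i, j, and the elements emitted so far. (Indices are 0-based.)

i=0 j=0: 0<1, i++
i=1 j=0: 2>1, j++
i=1 j=1: 2<3, i++
i=2 j=1: 3==3 emit, i++,j++
i=3 j=2: 8>4, j++
i=3 j=3: 8>5, j++
i=3 j=4: 8>7, j++
i=3 j=5: 8<9, i++

i=4, j=5, emitted=[3]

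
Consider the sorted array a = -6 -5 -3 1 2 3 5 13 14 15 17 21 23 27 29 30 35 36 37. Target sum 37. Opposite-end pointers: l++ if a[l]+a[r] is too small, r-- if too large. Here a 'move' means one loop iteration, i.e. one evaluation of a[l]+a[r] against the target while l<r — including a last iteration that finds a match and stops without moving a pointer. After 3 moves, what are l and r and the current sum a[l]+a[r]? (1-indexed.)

l=1 r=19: -6+37=31 <37, l++
l=2 r=19: -5+37=32 <37, l++
l=3 r=19: -3+37=34 <37, l++

l=4, r=19, sum=38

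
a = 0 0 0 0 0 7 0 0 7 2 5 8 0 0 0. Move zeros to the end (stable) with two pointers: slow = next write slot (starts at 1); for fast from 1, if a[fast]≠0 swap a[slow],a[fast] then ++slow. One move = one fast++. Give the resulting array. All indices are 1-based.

[7, 7, 2, 5, 8, 0, 0, 0, 0, 0, 0, 0, 0, 0, 0]

slow=1 fast=1: a[fast]=0, fast++
slow=1 fast=2: a[fast]=0, fast++
slow=1 fast=3: a[fast]=0, fast++
slow=1 fast=4: a[fast]=0, fast++
slow=1 fast=5: a[fast]=0, fast++
slow=1 fast=6: a[fast]=7≠0 swap→a[1]=7, slow++,fast++
slow=2 fast=7: a[fast]=0, fast++
slow=2 fast=8: a[fast]=0, fast++
slow=2 fast=9: a[fast]=7≠0 swap→a[2]=7, slow++,fast++
slow=3 fast=10: a[fast]=2≠0 swap→a[3]=2, slow++,fast++
slow=4 fast=11: a[fast]=5≠0 swap→a[4]=5, slow++,fast++
slow=5 fast=12: a[fast]=8≠0 swap→a[5]=8, slow++,fast++
slow=6 fast=13: a[fast]=0, fast++
slow=6 fast=14: a[fast]=0, fast++
slow=6 fast=15: a[fast]=0, fast++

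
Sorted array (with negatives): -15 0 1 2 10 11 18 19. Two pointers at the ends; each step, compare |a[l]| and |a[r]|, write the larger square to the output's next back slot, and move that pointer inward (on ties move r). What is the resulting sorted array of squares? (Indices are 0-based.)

l=0 r=7: |-15|<=|19| out[7]=361, r--
l=0 r=6: |-15|<=|18| out[6]=324, r--
l=0 r=5: |-15|>|11| out[5]=225, l++
l=1 r=5: |0|<=|11| out[4]=121, r--
l=1 r=4: |0|<=|10| out[3]=100, r--
l=1 r=3: |0|<=|2| out[2]=4, r--
l=1 r=2: |0|<=|1| out[1]=1, r--
l=1 r=1: |0|<=|0| out[0]=0, r--

[0, 1, 4, 100, 121, 225, 324, 361]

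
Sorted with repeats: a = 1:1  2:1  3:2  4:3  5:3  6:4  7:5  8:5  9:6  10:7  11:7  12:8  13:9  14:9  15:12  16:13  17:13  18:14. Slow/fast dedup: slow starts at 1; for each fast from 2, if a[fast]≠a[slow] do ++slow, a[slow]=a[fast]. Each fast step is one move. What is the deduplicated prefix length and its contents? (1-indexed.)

(s=1,f=2) a[fast]=1=a[slow] dup → fast++
(s=1,f=3) a[fast]=2≠a[slow]=1 write a[2]=2 → slow++,fast++
(s=2,f=4) a[fast]=3≠a[slow]=2 write a[3]=3 → slow++,fast++
(s=3,f=5) a[fast]=3=a[slow] dup → fast++
(s=3,f=6) a[fast]=4≠a[slow]=3 write a[4]=4 → slow++,fast++
(s=4,f=7) a[fast]=5≠a[slow]=4 write a[5]=5 → slow++,fast++
(s=5,f=8) a[fast]=5=a[slow] dup → fast++
(s=5,f=9) a[fast]=6≠a[slow]=5 write a[6]=6 → slow++,fast++
(s=6,f=10) a[fast]=7≠a[slow]=6 write a[7]=7 → slow++,fast++
(s=7,f=11) a[fast]=7=a[slow] dup → fast++
(s=7,f=12) a[fast]=8≠a[slow]=7 write a[8]=8 → slow++,fast++
(s=8,f=13) a[fast]=9≠a[slow]=8 write a[9]=9 → slow++,fast++
(s=9,f=14) a[fast]=9=a[slow] dup → fast++
(s=9,f=15) a[fast]=12≠a[slow]=9 write a[10]=12 → slow++,fast++
(s=10,f=16) a[fast]=13≠a[slow]=12 write a[11]=13 → slow++,fast++
(s=11,f=17) a[fast]=13=a[slow] dup → fast++
(s=11,f=18) a[fast]=14≠a[slow]=13 write a[12]=14 → slow++,fast++

length 12; prefix = [1, 2, 3, 4, 5, 6, 7, 8, 9, 12, 13, 14]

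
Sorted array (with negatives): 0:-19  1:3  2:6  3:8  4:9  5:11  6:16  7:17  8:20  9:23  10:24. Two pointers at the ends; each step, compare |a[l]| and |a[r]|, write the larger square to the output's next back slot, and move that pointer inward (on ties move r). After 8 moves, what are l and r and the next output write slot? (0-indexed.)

l=0 r=10: |-19|<=|24| out[10]=576, r--
l=0 r=9: |-19|<=|23| out[9]=529, r--
l=0 r=8: |-19|<=|20| out[8]=400, r--
l=0 r=7: |-19|>|17| out[7]=361, l++
l=1 r=7: |3|<=|17| out[6]=289, r--
l=1 r=6: |3|<=|16| out[5]=256, r--
l=1 r=5: |3|<=|11| out[4]=121, r--
l=1 r=4: |3|<=|9| out[3]=81, r--

l=1, r=3, next write slot=2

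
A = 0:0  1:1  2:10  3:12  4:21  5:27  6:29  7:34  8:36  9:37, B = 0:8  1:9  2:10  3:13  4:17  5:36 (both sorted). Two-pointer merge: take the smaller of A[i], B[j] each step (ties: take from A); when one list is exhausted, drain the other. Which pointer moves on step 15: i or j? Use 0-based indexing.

i=0 j=0: A[i]=0<=B[j]=8 take 0, i++
i=1 j=0: A[i]=1<=B[j]=8 take 1, i++
i=2 j=0: A[i]=10>B[j]=8 take 8, j++
i=2 j=1: A[i]=10>B[j]=9 take 9, j++
i=2 j=2: A[i]=10<=B[j]=10 take 10, i++
i=3 j=2: A[i]=12>B[j]=10 take 10, j++
i=3 j=3: A[i]=12<=B[j]=13 take 12, i++
i=4 j=3: A[i]=21>B[j]=13 take 13, j++
i=4 j=4: A[i]=21>B[j]=17 take 17, j++
i=4 j=5: A[i]=21<=B[j]=36 take 21, i++
i=5 j=5: A[i]=27<=B[j]=36 take 27, i++
i=6 j=5: A[i]=29<=B[j]=36 take 29, i++
i=7 j=5: A[i]=34<=B[j]=36 take 34, i++
i=8 j=5: A[i]=36<=B[j]=36 take 36, i++
i=9 j=5: A[i]=37>B[j]=36 take 36, j++

j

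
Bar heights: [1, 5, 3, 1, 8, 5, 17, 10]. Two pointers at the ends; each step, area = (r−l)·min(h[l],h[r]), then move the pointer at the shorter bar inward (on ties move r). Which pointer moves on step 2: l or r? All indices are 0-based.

l=0 r=7: min(1,10)*7=7 best=7 *, l++
l=1 r=7: min(5,10)*6=30 best=30 *, l++

l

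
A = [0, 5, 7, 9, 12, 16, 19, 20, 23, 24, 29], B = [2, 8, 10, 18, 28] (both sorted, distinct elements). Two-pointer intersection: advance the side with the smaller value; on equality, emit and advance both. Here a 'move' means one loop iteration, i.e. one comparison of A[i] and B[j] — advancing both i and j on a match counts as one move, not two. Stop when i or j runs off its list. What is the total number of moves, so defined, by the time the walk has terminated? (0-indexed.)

15 moves

i=0 j=0: 0<2, i++
i=1 j=0: 5>2, j++
i=1 j=1: 5<8, i++
i=2 j=1: 7<8, i++
i=3 j=1: 9>8, j++
i=3 j=2: 9<10, i++
i=4 j=2: 12>10, j++
i=4 j=3: 12<18, i++
i=5 j=3: 16<18, i++
i=6 j=3: 19>18, j++
i=6 j=4: 19<28, i++
i=7 j=4: 20<28, i++
i=8 j=4: 23<28, i++
i=9 j=4: 24<28, i++
i=10 j=4: 29>28, j++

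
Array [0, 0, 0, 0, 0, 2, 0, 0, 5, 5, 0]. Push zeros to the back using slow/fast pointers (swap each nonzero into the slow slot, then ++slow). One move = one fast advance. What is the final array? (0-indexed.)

slow=0 fast=0: a[fast]=0, fast++
slow=0 fast=1: a[fast]=0, fast++
slow=0 fast=2: a[fast]=0, fast++
slow=0 fast=3: a[fast]=0, fast++
slow=0 fast=4: a[fast]=0, fast++
slow=0 fast=5: a[fast]=2≠0 swap→a[0]=2, slow++,fast++
slow=1 fast=6: a[fast]=0, fast++
slow=1 fast=7: a[fast]=0, fast++
slow=1 fast=8: a[fast]=5≠0 swap→a[1]=5, slow++,fast++
slow=2 fast=9: a[fast]=5≠0 swap→a[2]=5, slow++,fast++
slow=3 fast=10: a[fast]=0, fast++

[2, 5, 5, 0, 0, 0, 0, 0, 0, 0, 0]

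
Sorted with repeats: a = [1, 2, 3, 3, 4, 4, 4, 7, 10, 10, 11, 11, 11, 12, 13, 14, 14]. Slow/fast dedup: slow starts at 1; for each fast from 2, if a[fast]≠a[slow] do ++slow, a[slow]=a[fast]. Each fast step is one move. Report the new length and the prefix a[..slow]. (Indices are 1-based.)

(s=1,f=2) a[fast]=2≠a[slow]=1 write a[2]=2 → slow++,fast++
(s=2,f=3) a[fast]=3≠a[slow]=2 write a[3]=3 → slow++,fast++
(s=3,f=4) a[fast]=3=a[slow] dup → fast++
(s=3,f=5) a[fast]=4≠a[slow]=3 write a[4]=4 → slow++,fast++
(s=4,f=6) a[fast]=4=a[slow] dup → fast++
(s=4,f=7) a[fast]=4=a[slow] dup → fast++
(s=4,f=8) a[fast]=7≠a[slow]=4 write a[5]=7 → slow++,fast++
(s=5,f=9) a[fast]=10≠a[slow]=7 write a[6]=10 → slow++,fast++
(s=6,f=10) a[fast]=10=a[slow] dup → fast++
(s=6,f=11) a[fast]=11≠a[slow]=10 write a[7]=11 → slow++,fast++
(s=7,f=12) a[fast]=11=a[slow] dup → fast++
(s=7,f=13) a[fast]=11=a[slow] dup → fast++
(s=7,f=14) a[fast]=12≠a[slow]=11 write a[8]=12 → slow++,fast++
(s=8,f=15) a[fast]=13≠a[slow]=12 write a[9]=13 → slow++,fast++
(s=9,f=16) a[fast]=14≠a[slow]=13 write a[10]=14 → slow++,fast++
(s=10,f=17) a[fast]=14=a[slow] dup → fast++

length 10; prefix = [1, 2, 3, 4, 7, 10, 11, 12, 13, 14]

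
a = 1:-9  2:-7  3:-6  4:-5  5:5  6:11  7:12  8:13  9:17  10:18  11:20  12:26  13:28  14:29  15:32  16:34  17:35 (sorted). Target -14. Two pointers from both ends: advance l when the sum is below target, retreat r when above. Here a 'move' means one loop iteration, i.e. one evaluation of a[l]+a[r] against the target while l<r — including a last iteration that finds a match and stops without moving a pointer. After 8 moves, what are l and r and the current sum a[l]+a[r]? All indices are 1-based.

l=1 r=17: -9+35=26 >-14, r--
l=1 r=16: -9+34=25 >-14, r--
l=1 r=15: -9+32=23 >-14, r--
l=1 r=14: -9+29=20 >-14, r--
l=1 r=13: -9+28=19 >-14, r--
l=1 r=12: -9+26=17 >-14, r--
l=1 r=11: -9+20=11 >-14, r--
l=1 r=10: -9+18=9 >-14, r--

l=1, r=9, sum=8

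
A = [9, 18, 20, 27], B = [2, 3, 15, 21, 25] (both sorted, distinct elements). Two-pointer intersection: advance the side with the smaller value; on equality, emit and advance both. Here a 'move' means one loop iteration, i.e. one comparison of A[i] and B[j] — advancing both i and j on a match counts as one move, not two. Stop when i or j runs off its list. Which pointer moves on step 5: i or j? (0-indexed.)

i

i=0 j=0: 9>2, j++
i=0 j=1: 9>3, j++
i=0 j=2: 9<15, i++
i=1 j=2: 18>15, j++
i=1 j=3: 18<21, i++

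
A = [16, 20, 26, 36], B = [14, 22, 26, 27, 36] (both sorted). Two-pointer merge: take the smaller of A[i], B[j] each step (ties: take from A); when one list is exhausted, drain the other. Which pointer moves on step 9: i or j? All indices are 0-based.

[i=0,j=0] A[i]=16>B[j]=14 take 14 → j++
[i=0,j=1] A[i]=16<=B[j]=22 take 16 → i++
[i=1,j=1] A[i]=20<=B[j]=22 take 20 → i++
[i=2,j=1] A[i]=26>B[j]=22 take 22 → j++
[i=2,j=2] A[i]=26<=B[j]=26 take 26 → i++
[i=3,j=2] A[i]=36>B[j]=26 take 26 → j++
[i=3,j=3] A[i]=36>B[j]=27 take 27 → j++
[i=3,j=4] A[i]=36<=B[j]=36 take 36 → i++
[i=4,j=4] A done, take B[j]=36 → j++

j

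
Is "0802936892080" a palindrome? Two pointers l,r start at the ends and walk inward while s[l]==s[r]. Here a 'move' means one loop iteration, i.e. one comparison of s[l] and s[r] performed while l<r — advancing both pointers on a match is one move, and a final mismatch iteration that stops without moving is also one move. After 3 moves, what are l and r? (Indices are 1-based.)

l=4, r=10

[1,13] '0'=='0' → l++,r--
[2,12] '8'=='8' → l++,r--
[3,11] '0'=='0' → l++,r--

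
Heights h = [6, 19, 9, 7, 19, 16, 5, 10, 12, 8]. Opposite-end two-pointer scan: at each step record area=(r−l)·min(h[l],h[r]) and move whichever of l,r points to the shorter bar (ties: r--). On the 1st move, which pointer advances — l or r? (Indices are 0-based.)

l

l=0 r=9: min(6,8)*9=54 best=54 *, l++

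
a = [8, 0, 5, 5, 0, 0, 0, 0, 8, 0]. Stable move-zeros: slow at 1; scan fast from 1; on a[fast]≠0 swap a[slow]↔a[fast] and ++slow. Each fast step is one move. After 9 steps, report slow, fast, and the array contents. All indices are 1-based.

slow=5, fast=10, a=[8, 5, 5, 8, 0, 0, 0, 0, 0, 0]

(s=1,f=1) a[fast]=8≠0 swap→a[1]=8 → slow++,fast++
(s=2,f=2) a[fast]=0 → fast++
(s=2,f=3) a[fast]=5≠0 swap→a[2]=5 → slow++,fast++
(s=3,f=4) a[fast]=5≠0 swap→a[3]=5 → slow++,fast++
(s=4,f=5) a[fast]=0 → fast++
(s=4,f=6) a[fast]=0 → fast++
(s=4,f=7) a[fast]=0 → fast++
(s=4,f=8) a[fast]=0 → fast++
(s=4,f=9) a[fast]=8≠0 swap→a[4]=8 → slow++,fast++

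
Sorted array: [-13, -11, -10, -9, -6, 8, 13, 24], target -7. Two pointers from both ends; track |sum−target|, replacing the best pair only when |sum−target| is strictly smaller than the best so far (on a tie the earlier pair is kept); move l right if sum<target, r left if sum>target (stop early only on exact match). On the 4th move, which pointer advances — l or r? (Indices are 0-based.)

l

[0,7] -13+24=11 d=18 * → r--
[0,6] -13+13=0 d=7 * → r--
[0,5] -13+8=-5 d=2 * → r--
[0,4] -13+-6=-19 d=12 → l++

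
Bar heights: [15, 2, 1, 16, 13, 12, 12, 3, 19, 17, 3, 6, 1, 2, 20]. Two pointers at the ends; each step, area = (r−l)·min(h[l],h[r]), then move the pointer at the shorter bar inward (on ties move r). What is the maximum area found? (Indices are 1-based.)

max area = 210

l=1 r=15: min(15,20)*14=210 best=210 *, l++
l=2 r=15: min(2,20)*13=26 best=210, l++
l=3 r=15: min(1,20)*12=12 best=210, l++
l=4 r=15: min(16,20)*11=176 best=210, l++
l=5 r=15: min(13,20)*10=130 best=210, l++
l=6 r=15: min(12,20)*9=108 best=210, l++
l=7 r=15: min(12,20)*8=96 best=210, l++
l=8 r=15: min(3,20)*7=21 best=210, l++
l=9 r=15: min(19,20)*6=114 best=210, l++
l=10 r=15: min(17,20)*5=85 best=210, l++
l=11 r=15: min(3,20)*4=12 best=210, l++
l=12 r=15: min(6,20)*3=18 best=210, l++
l=13 r=15: min(1,20)*2=2 best=210, l++
l=14 r=15: min(2,20)*1=2 best=210, l++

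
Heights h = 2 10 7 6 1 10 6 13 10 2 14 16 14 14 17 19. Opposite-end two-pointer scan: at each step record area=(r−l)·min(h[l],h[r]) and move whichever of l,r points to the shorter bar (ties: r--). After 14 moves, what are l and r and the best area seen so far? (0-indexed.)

l=14, r=15, best area=140

l=0 r=15: min(2,19)*15=30 best=30 *, l++
l=1 r=15: min(10,19)*14=140 best=140 *, l++
l=2 r=15: min(7,19)*13=91 best=140, l++
l=3 r=15: min(6,19)*12=72 best=140, l++
l=4 r=15: min(1,19)*11=11 best=140, l++
l=5 r=15: min(10,19)*10=100 best=140, l++
l=6 r=15: min(6,19)*9=54 best=140, l++
l=7 r=15: min(13,19)*8=104 best=140, l++
l=8 r=15: min(10,19)*7=70 best=140, l++
l=9 r=15: min(2,19)*6=12 best=140, l++
l=10 r=15: min(14,19)*5=70 best=140, l++
l=11 r=15: min(16,19)*4=64 best=140, l++
l=12 r=15: min(14,19)*3=42 best=140, l++
l=13 r=15: min(14,19)*2=28 best=140, l++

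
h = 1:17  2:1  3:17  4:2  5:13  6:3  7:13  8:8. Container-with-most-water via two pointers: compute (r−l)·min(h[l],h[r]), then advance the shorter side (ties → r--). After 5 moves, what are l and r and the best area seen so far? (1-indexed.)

l=1, r=3, best area=78

l=1 r=8: min(17,8)*7=56 best=56 *, r--
l=1 r=7: min(17,13)*6=78 best=78 *, r--
l=1 r=6: min(17,3)*5=15 best=78, r--
l=1 r=5: min(17,13)*4=52 best=78, r--
l=1 r=4: min(17,2)*3=6 best=78, r--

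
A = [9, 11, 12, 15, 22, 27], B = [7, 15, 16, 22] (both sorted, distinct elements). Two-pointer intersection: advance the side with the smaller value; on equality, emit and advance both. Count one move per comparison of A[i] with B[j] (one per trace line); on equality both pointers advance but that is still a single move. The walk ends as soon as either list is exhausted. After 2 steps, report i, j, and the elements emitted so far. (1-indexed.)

i=2, j=2, emitted=[]

i=1 j=1: 9>7, j++
i=1 j=2: 9<15, i++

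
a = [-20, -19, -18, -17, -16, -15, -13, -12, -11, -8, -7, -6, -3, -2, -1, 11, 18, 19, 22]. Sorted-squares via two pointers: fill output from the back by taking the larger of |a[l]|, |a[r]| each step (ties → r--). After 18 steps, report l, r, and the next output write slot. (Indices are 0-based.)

l=14, r=14, next write slot=0

[0,18] |-20|<=|22| out[18]=484 → r--
[0,17] |-20|>|19| out[17]=400 → l++
[1,17] |-19|<=|19| out[16]=361 → r--
[1,16] |-19|>|18| out[15]=361 → l++
[2,16] |-18|<=|18| out[14]=324 → r--
[2,15] |-18|>|11| out[13]=324 → l++
[3,15] |-17|>|11| out[12]=289 → l++
[4,15] |-16|>|11| out[11]=256 → l++
[5,15] |-15|>|11| out[10]=225 → l++
[6,15] |-13|>|11| out[9]=169 → l++
[7,15] |-12|>|11| out[8]=144 → l++
[8,15] |-11|<=|11| out[7]=121 → r--
[8,14] |-11|>|-1| out[6]=121 → l++
[9,14] |-8|>|-1| out[5]=64 → l++
[10,14] |-7|>|-1| out[4]=49 → l++
[11,14] |-6|>|-1| out[3]=36 → l++
[12,14] |-3|>|-1| out[2]=9 → l++
[13,14] |-2|>|-1| out[1]=4 → l++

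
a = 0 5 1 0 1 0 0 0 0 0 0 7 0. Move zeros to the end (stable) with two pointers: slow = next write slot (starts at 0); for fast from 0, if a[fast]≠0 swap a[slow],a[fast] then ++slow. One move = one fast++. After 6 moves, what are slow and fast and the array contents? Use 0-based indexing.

slow=3, fast=6, a=[5, 1, 1, 0, 0, 0, 0, 0, 0, 0, 0, 7, 0]

slow=0 fast=0: a[fast]=0, fast++
slow=0 fast=1: a[fast]=5≠0 swap→a[0]=5, slow++,fast++
slow=1 fast=2: a[fast]=1≠0 swap→a[1]=1, slow++,fast++
slow=2 fast=3: a[fast]=0, fast++
slow=2 fast=4: a[fast]=1≠0 swap→a[2]=1, slow++,fast++
slow=3 fast=5: a[fast]=0, fast++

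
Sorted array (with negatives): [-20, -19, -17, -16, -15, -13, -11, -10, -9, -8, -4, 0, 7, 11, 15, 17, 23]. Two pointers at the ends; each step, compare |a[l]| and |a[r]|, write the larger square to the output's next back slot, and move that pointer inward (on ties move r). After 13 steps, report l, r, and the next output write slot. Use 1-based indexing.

l=1 r=17: |-20|<=|23| out[17]=529, r--
l=1 r=16: |-20|>|17| out[16]=400, l++
l=2 r=16: |-19|>|17| out[15]=361, l++
l=3 r=16: |-17|<=|17| out[14]=289, r--
l=3 r=15: |-17|>|15| out[13]=289, l++
l=4 r=15: |-16|>|15| out[12]=256, l++
l=5 r=15: |-15|<=|15| out[11]=225, r--
l=5 r=14: |-15|>|11| out[10]=225, l++
l=6 r=14: |-13|>|11| out[9]=169, l++
l=7 r=14: |-11|<=|11| out[8]=121, r--
l=7 r=13: |-11|>|7| out[7]=121, l++
l=8 r=13: |-10|>|7| out[6]=100, l++
l=9 r=13: |-9|>|7| out[5]=81, l++

l=10, r=13, next write slot=4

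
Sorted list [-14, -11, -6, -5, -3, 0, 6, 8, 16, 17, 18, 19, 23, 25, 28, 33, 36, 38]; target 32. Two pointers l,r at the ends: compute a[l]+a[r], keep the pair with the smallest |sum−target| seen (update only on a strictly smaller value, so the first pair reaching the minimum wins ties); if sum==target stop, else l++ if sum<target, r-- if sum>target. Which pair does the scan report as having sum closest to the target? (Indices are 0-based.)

[0,17] -14+38=24 d=8 * → l++
[1,17] -11+38=27 d=5 * → l++
[2,17] -6+38=32 d=0 * → stop

pair (-6, 38) with sum 32 (|Δ|=0)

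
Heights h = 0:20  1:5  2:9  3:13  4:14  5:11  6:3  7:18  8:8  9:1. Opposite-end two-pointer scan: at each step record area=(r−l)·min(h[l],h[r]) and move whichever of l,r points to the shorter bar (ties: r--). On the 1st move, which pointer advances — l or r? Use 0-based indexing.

l=0 r=9: min(20,1)*9=9 best=9 *, r--

r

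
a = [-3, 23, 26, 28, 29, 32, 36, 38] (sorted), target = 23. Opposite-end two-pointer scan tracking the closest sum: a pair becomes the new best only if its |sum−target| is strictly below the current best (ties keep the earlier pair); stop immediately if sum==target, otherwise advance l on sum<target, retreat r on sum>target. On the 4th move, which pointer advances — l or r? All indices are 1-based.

r

l=1 r=8: -3+38=35 d=12 *, r--
l=1 r=7: -3+36=33 d=10 *, r--
l=1 r=6: -3+32=29 d=6 *, r--
l=1 r=5: -3+29=26 d=3 *, r--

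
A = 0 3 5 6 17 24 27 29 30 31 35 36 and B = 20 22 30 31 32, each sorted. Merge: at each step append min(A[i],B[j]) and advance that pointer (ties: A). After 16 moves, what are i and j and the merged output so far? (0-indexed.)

i=0 j=0: A[i]=0<=B[j]=20 take 0, i++
i=1 j=0: A[i]=3<=B[j]=20 take 3, i++
i=2 j=0: A[i]=5<=B[j]=20 take 5, i++
i=3 j=0: A[i]=6<=B[j]=20 take 6, i++
i=4 j=0: A[i]=17<=B[j]=20 take 17, i++
i=5 j=0: A[i]=24>B[j]=20 take 20, j++
i=5 j=1: A[i]=24>B[j]=22 take 22, j++
i=5 j=2: A[i]=24<=B[j]=30 take 24, i++
i=6 j=2: A[i]=27<=B[j]=30 take 27, i++
i=7 j=2: A[i]=29<=B[j]=30 take 29, i++
i=8 j=2: A[i]=30<=B[j]=30 take 30, i++
i=9 j=2: A[i]=31>B[j]=30 take 30, j++
i=9 j=3: A[i]=31<=B[j]=31 take 31, i++
i=10 j=3: A[i]=35>B[j]=31 take 31, j++
i=10 j=4: A[i]=35>B[j]=32 take 32, j++
i=10 j=5: B done, take A[i]=35, i++

i=11, j=5, merged so far=[0, 3, 5, 6, 17, 20, 22, 24, 27, 29, 30, 30, 31, 31, 32, 35]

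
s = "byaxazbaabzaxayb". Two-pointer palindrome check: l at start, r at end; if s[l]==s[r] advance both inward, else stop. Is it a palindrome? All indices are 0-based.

palindrome

l=0 r=15: 'b'=='b', l++,r--
l=1 r=14: 'y'=='y', l++,r--
l=2 r=13: 'a'=='a', l++,r--
l=3 r=12: 'x'=='x', l++,r--
l=4 r=11: 'a'=='a', l++,r--
l=5 r=10: 'z'=='z', l++,r--
l=6 r=9: 'b'=='b', l++,r--
l=7 r=8: 'a'=='a', l++,r--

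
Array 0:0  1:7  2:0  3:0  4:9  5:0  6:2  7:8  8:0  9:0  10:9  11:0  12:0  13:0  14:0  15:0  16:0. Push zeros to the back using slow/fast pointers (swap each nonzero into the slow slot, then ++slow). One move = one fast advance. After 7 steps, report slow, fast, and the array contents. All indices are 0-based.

(s=0,f=0) a[fast]=0 → fast++
(s=0,f=1) a[fast]=7≠0 swap→a[0]=7 → slow++,fast++
(s=1,f=2) a[fast]=0 → fast++
(s=1,f=3) a[fast]=0 → fast++
(s=1,f=4) a[fast]=9≠0 swap→a[1]=9 → slow++,fast++
(s=2,f=5) a[fast]=0 → fast++
(s=2,f=6) a[fast]=2≠0 swap→a[2]=2 → slow++,fast++

slow=3, fast=7, a=[7, 9, 2, 0, 0, 0, 0, 8, 0, 0, 9, 0, 0, 0, 0, 0, 0]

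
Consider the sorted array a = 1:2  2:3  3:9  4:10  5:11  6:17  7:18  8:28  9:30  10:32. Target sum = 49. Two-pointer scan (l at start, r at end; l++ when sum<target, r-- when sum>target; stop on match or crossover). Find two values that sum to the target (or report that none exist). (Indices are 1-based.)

[1,10] 2+32=34 <49 → l++
[2,10] 3+32=35 <49 → l++
[3,10] 9+32=41 <49 → l++
[4,10] 10+32=42 <49 → l++
[5,10] 11+32=43 <49 → l++
[6,10] 17+32=49 → found

(17, 32)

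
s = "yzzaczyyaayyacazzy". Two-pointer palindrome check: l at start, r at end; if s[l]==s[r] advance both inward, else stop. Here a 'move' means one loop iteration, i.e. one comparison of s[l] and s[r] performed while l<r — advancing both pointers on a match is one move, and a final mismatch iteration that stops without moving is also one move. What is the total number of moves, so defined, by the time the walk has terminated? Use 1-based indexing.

[1,18] 'y'=='y' → l++,r--
[2,17] 'z'=='z' → l++,r--
[3,16] 'z'=='z' → l++,r--
[4,15] 'a'=='a' → l++,r--
[5,14] 'c'=='c' → l++,r--
[6,13] 'z'!='a' → stop

6 moves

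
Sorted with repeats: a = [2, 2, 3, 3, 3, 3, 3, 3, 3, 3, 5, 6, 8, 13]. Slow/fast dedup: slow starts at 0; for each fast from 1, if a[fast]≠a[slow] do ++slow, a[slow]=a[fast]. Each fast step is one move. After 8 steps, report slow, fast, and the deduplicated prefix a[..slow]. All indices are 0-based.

slow=1, fast=9, prefix=[2, 3]

slow=0 fast=1: a[fast]=2=a[slow] dup, fast++
slow=0 fast=2: a[fast]=3≠a[slow]=2 write a[1]=3, slow++,fast++
slow=1 fast=3: a[fast]=3=a[slow] dup, fast++
slow=1 fast=4: a[fast]=3=a[slow] dup, fast++
slow=1 fast=5: a[fast]=3=a[slow] dup, fast++
slow=1 fast=6: a[fast]=3=a[slow] dup, fast++
slow=1 fast=7: a[fast]=3=a[slow] dup, fast++
slow=1 fast=8: a[fast]=3=a[slow] dup, fast++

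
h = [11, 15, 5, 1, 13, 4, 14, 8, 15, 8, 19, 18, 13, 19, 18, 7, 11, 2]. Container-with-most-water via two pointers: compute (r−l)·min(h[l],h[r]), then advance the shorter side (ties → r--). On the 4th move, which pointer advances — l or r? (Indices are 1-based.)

l

[1,18] min(11,2)*17=34 best=34 * → r--
[1,17] min(11,11)*16=176 best=176 * → r--
[1,16] min(11,7)*15=105 best=176 → r--
[1,15] min(11,18)*14=154 best=176 → l++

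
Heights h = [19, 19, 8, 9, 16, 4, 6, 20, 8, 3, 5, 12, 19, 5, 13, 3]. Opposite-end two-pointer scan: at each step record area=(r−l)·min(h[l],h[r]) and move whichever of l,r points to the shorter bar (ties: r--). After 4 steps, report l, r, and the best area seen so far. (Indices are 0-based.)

l=0, r=11, best area=228

[0,15] min(19,3)*15=45 best=45 * → r--
[0,14] min(19,13)*14=182 best=182 * → r--
[0,13] min(19,5)*13=65 best=182 → r--
[0,12] min(19,19)*12=228 best=228 * → r--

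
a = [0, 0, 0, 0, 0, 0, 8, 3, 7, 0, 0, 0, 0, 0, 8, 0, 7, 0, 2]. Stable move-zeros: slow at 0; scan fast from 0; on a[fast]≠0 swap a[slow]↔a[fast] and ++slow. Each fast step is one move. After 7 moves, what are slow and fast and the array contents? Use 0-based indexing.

slow=1, fast=7, a=[8, 0, 0, 0, 0, 0, 0, 3, 7, 0, 0, 0, 0, 0, 8, 0, 7, 0, 2]

slow=0 fast=0: a[fast]=0, fast++
slow=0 fast=1: a[fast]=0, fast++
slow=0 fast=2: a[fast]=0, fast++
slow=0 fast=3: a[fast]=0, fast++
slow=0 fast=4: a[fast]=0, fast++
slow=0 fast=5: a[fast]=0, fast++
slow=0 fast=6: a[fast]=8≠0 swap→a[0]=8, slow++,fast++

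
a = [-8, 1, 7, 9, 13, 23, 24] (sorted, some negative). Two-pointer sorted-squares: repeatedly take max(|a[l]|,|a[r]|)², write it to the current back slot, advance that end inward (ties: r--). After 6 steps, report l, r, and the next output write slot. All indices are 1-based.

l=1 r=7: |-8|<=|24| out[7]=576, r--
l=1 r=6: |-8|<=|23| out[6]=529, r--
l=1 r=5: |-8|<=|13| out[5]=169, r--
l=1 r=4: |-8|<=|9| out[4]=81, r--
l=1 r=3: |-8|>|7| out[3]=64, l++
l=2 r=3: |1|<=|7| out[2]=49, r--

l=2, r=2, next write slot=1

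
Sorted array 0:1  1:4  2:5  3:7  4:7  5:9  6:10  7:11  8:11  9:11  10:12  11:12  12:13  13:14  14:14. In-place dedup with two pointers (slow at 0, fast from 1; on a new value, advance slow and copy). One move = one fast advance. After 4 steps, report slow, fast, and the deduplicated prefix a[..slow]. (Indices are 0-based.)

slow=0 fast=1: a[fast]=4≠a[slow]=1 write a[1]=4, slow++,fast++
slow=1 fast=2: a[fast]=5≠a[slow]=4 write a[2]=5, slow++,fast++
slow=2 fast=3: a[fast]=7≠a[slow]=5 write a[3]=7, slow++,fast++
slow=3 fast=4: a[fast]=7=a[slow] dup, fast++

slow=3, fast=5, prefix=[1, 4, 5, 7]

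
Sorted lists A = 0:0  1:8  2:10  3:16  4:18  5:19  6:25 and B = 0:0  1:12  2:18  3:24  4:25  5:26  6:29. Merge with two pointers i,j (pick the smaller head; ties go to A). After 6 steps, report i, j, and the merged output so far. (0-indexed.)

[i=0,j=0] A[i]=0<=B[j]=0 take 0 → i++
[i=1,j=0] A[i]=8>B[j]=0 take 0 → j++
[i=1,j=1] A[i]=8<=B[j]=12 take 8 → i++
[i=2,j=1] A[i]=10<=B[j]=12 take 10 → i++
[i=3,j=1] A[i]=16>B[j]=12 take 12 → j++
[i=3,j=2] A[i]=16<=B[j]=18 take 16 → i++

i=4, j=2, merged so far=[0, 0, 8, 10, 12, 16]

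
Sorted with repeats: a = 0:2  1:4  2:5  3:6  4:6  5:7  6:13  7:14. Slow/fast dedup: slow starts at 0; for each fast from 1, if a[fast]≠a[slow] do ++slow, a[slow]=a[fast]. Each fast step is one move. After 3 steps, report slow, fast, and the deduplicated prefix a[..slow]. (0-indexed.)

slow=3, fast=4, prefix=[2, 4, 5, 6]

(s=0,f=1) a[fast]=4≠a[slow]=2 write a[1]=4 → slow++,fast++
(s=1,f=2) a[fast]=5≠a[slow]=4 write a[2]=5 → slow++,fast++
(s=2,f=3) a[fast]=6≠a[slow]=5 write a[3]=6 → slow++,fast++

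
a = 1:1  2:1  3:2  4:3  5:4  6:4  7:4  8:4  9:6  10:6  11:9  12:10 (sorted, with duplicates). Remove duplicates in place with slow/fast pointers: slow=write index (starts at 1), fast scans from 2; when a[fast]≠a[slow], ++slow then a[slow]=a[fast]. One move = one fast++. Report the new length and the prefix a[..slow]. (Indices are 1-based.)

length 7; prefix = [1, 2, 3, 4, 6, 9, 10]

(s=1,f=2) a[fast]=1=a[slow] dup → fast++
(s=1,f=3) a[fast]=2≠a[slow]=1 write a[2]=2 → slow++,fast++
(s=2,f=4) a[fast]=3≠a[slow]=2 write a[3]=3 → slow++,fast++
(s=3,f=5) a[fast]=4≠a[slow]=3 write a[4]=4 → slow++,fast++
(s=4,f=6) a[fast]=4=a[slow] dup → fast++
(s=4,f=7) a[fast]=4=a[slow] dup → fast++
(s=4,f=8) a[fast]=4=a[slow] dup → fast++
(s=4,f=9) a[fast]=6≠a[slow]=4 write a[5]=6 → slow++,fast++
(s=5,f=10) a[fast]=6=a[slow] dup → fast++
(s=5,f=11) a[fast]=9≠a[slow]=6 write a[6]=9 → slow++,fast++
(s=6,f=12) a[fast]=10≠a[slow]=9 write a[7]=10 → slow++,fast++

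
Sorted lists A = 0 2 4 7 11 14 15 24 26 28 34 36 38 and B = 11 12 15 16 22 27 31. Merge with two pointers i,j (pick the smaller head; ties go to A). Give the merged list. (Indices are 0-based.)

[0, 2, 4, 7, 11, 11, 12, 14, 15, 15, 16, 22, 24, 26, 27, 28, 31, 34, 36, 38]

[i=0,j=0] A[i]=0<=B[j]=11 take 0 → i++
[i=1,j=0] A[i]=2<=B[j]=11 take 2 → i++
[i=2,j=0] A[i]=4<=B[j]=11 take 4 → i++
[i=3,j=0] A[i]=7<=B[j]=11 take 7 → i++
[i=4,j=0] A[i]=11<=B[j]=11 take 11 → i++
[i=5,j=0] A[i]=14>B[j]=11 take 11 → j++
[i=5,j=1] A[i]=14>B[j]=12 take 12 → j++
[i=5,j=2] A[i]=14<=B[j]=15 take 14 → i++
[i=6,j=2] A[i]=15<=B[j]=15 take 15 → i++
[i=7,j=2] A[i]=24>B[j]=15 take 15 → j++
[i=7,j=3] A[i]=24>B[j]=16 take 16 → j++
[i=7,j=4] A[i]=24>B[j]=22 take 22 → j++
[i=7,j=5] A[i]=24<=B[j]=27 take 24 → i++
[i=8,j=5] A[i]=26<=B[j]=27 take 26 → i++
[i=9,j=5] A[i]=28>B[j]=27 take 27 → j++
[i=9,j=6] A[i]=28<=B[j]=31 take 28 → i++
[i=10,j=6] A[i]=34>B[j]=31 take 31 → j++
[i=10,j=7] B done, take A[i]=34 → i++
[i=11,j=7] B done, take A[i]=36 → i++
[i=12,j=7] B done, take A[i]=38 → i++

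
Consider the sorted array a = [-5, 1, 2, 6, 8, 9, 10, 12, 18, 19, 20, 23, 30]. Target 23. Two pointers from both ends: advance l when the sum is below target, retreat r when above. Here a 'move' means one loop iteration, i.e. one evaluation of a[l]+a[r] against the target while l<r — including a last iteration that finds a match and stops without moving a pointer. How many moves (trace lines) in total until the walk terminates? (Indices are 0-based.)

[0,12] -5+30=25 >23 → r--
[0,11] -5+23=18 <23 → l++
[1,11] 1+23=24 >23 → r--
[1,10] 1+20=21 <23 → l++
[2,10] 2+20=22 <23 → l++
[3,10] 6+20=26 >23 → r--
[3,9] 6+19=25 >23 → r--
[3,8] 6+18=24 >23 → r--
[3,7] 6+12=18 <23 → l++
[4,7] 8+12=20 <23 → l++
[5,7] 9+12=21 <23 → l++
[6,7] 10+12=22 <23 → l++

12 moves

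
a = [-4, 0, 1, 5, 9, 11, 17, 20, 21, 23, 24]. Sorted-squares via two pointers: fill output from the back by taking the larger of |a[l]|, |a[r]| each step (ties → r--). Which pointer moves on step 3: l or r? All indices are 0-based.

r

l=0 r=10: |-4|<=|24| out[10]=576, r--
l=0 r=9: |-4|<=|23| out[9]=529, r--
l=0 r=8: |-4|<=|21| out[8]=441, r--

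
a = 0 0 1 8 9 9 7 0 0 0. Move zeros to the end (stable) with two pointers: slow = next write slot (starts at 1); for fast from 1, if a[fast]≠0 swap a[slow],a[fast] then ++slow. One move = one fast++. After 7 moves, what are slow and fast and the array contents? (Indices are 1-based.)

slow=6, fast=8, a=[1, 8, 9, 9, 7, 0, 0, 0, 0, 0]

(s=1,f=1) a[fast]=0 → fast++
(s=1,f=2) a[fast]=0 → fast++
(s=1,f=3) a[fast]=1≠0 swap→a[1]=1 → slow++,fast++
(s=2,f=4) a[fast]=8≠0 swap→a[2]=8 → slow++,fast++
(s=3,f=5) a[fast]=9≠0 swap→a[3]=9 → slow++,fast++
(s=4,f=6) a[fast]=9≠0 swap→a[4]=9 → slow++,fast++
(s=5,f=7) a[fast]=7≠0 swap→a[5]=7 → slow++,fast++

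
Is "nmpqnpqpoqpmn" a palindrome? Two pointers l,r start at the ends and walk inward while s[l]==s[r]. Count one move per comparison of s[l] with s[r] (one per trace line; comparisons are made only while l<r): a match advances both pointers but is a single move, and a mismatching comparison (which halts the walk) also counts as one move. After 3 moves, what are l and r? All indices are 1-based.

l=4, r=10

l=1 r=13: 'n'=='n', l++,r--
l=2 r=12: 'm'=='m', l++,r--
l=3 r=11: 'p'=='p', l++,r--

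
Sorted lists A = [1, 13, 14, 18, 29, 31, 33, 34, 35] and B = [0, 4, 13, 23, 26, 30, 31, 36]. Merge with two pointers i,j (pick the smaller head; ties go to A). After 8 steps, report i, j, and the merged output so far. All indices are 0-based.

i=0 j=0: A[i]=1>B[j]=0 take 0, j++
i=0 j=1: A[i]=1<=B[j]=4 take 1, i++
i=1 j=1: A[i]=13>B[j]=4 take 4, j++
i=1 j=2: A[i]=13<=B[j]=13 take 13, i++
i=2 j=2: A[i]=14>B[j]=13 take 13, j++
i=2 j=3: A[i]=14<=B[j]=23 take 14, i++
i=3 j=3: A[i]=18<=B[j]=23 take 18, i++
i=4 j=3: A[i]=29>B[j]=23 take 23, j++

i=4, j=4, merged so far=[0, 1, 4, 13, 13, 14, 18, 23]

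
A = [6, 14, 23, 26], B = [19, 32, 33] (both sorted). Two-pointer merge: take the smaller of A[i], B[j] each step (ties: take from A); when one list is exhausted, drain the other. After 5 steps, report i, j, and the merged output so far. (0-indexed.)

i=0 j=0: A[i]=6<=B[j]=19 take 6, i++
i=1 j=0: A[i]=14<=B[j]=19 take 14, i++
i=2 j=0: A[i]=23>B[j]=19 take 19, j++
i=2 j=1: A[i]=23<=B[j]=32 take 23, i++
i=3 j=1: A[i]=26<=B[j]=32 take 26, i++

i=4, j=1, merged so far=[6, 14, 19, 23, 26]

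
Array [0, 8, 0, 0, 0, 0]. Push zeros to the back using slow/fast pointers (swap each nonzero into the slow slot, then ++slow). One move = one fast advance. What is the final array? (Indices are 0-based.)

(s=0,f=0) a[fast]=0 → fast++
(s=0,f=1) a[fast]=8≠0 swap→a[0]=8 → slow++,fast++
(s=1,f=2) a[fast]=0 → fast++
(s=1,f=3) a[fast]=0 → fast++
(s=1,f=4) a[fast]=0 → fast++
(s=1,f=5) a[fast]=0 → fast++

[8, 0, 0, 0, 0, 0]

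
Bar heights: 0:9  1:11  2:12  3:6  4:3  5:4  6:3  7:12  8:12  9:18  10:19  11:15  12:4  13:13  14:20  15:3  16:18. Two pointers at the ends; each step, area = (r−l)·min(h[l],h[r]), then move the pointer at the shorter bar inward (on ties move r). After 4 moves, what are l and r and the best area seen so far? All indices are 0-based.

l=4, r=16, best area=168

l=0 r=16: min(9,18)*16=144 best=144 *, l++
l=1 r=16: min(11,18)*15=165 best=165 *, l++
l=2 r=16: min(12,18)*14=168 best=168 *, l++
l=3 r=16: min(6,18)*13=78 best=168, l++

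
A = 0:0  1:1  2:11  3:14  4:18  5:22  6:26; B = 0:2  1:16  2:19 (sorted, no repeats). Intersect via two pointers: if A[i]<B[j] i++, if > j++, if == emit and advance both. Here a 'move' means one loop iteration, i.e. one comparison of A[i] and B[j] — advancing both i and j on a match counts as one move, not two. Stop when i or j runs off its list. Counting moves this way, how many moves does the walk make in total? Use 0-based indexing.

8 moves

i=0 j=0: 0<2, i++
i=1 j=0: 1<2, i++
i=2 j=0: 11>2, j++
i=2 j=1: 11<16, i++
i=3 j=1: 14<16, i++
i=4 j=1: 18>16, j++
i=4 j=2: 18<19, i++
i=5 j=2: 22>19, j++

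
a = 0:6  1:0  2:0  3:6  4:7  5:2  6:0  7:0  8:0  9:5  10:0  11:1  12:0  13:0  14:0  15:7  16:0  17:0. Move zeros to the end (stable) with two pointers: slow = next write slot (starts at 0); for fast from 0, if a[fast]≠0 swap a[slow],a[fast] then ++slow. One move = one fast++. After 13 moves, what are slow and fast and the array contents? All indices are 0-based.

slow=0 fast=0: a[fast]=6≠0 swap→a[0]=6, slow++,fast++
slow=1 fast=1: a[fast]=0, fast++
slow=1 fast=2: a[fast]=0, fast++
slow=1 fast=3: a[fast]=6≠0 swap→a[1]=6, slow++,fast++
slow=2 fast=4: a[fast]=7≠0 swap→a[2]=7, slow++,fast++
slow=3 fast=5: a[fast]=2≠0 swap→a[3]=2, slow++,fast++
slow=4 fast=6: a[fast]=0, fast++
slow=4 fast=7: a[fast]=0, fast++
slow=4 fast=8: a[fast]=0, fast++
slow=4 fast=9: a[fast]=5≠0 swap→a[4]=5, slow++,fast++
slow=5 fast=10: a[fast]=0, fast++
slow=5 fast=11: a[fast]=1≠0 swap→a[5]=1, slow++,fast++
slow=6 fast=12: a[fast]=0, fast++

slow=6, fast=13, a=[6, 6, 7, 2, 5, 1, 0, 0, 0, 0, 0, 0, 0, 0, 0, 7, 0, 0]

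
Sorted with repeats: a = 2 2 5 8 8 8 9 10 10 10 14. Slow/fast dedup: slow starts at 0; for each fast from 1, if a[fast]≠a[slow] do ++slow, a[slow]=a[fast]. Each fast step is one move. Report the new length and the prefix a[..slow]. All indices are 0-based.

slow=0 fast=1: a[fast]=2=a[slow] dup, fast++
slow=0 fast=2: a[fast]=5≠a[slow]=2 write a[1]=5, slow++,fast++
slow=1 fast=3: a[fast]=8≠a[slow]=5 write a[2]=8, slow++,fast++
slow=2 fast=4: a[fast]=8=a[slow] dup, fast++
slow=2 fast=5: a[fast]=8=a[slow] dup, fast++
slow=2 fast=6: a[fast]=9≠a[slow]=8 write a[3]=9, slow++,fast++
slow=3 fast=7: a[fast]=10≠a[slow]=9 write a[4]=10, slow++,fast++
slow=4 fast=8: a[fast]=10=a[slow] dup, fast++
slow=4 fast=9: a[fast]=10=a[slow] dup, fast++
slow=4 fast=10: a[fast]=14≠a[slow]=10 write a[5]=14, slow++,fast++

length 6; prefix = [2, 5, 8, 9, 10, 14]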